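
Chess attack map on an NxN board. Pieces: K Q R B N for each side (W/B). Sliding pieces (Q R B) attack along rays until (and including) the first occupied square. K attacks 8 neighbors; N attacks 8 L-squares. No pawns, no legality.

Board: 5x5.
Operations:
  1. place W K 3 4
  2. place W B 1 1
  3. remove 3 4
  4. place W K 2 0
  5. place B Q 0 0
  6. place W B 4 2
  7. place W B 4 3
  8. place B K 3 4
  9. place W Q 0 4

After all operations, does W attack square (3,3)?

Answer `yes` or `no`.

Answer: yes

Derivation:
Op 1: place WK@(3,4)
Op 2: place WB@(1,1)
Op 3: remove (3,4)
Op 4: place WK@(2,0)
Op 5: place BQ@(0,0)
Op 6: place WB@(4,2)
Op 7: place WB@(4,3)
Op 8: place BK@(3,4)
Op 9: place WQ@(0,4)
Per-piece attacks for W:
  WQ@(0,4): attacks (0,3) (0,2) (0,1) (0,0) (1,4) (2,4) (3,4) (1,3) (2,2) (3,1) (4,0) [ray(0,-1) blocked at (0,0); ray(1,0) blocked at (3,4)]
  WB@(1,1): attacks (2,2) (3,3) (4,4) (2,0) (0,2) (0,0) [ray(1,-1) blocked at (2,0); ray(-1,-1) blocked at (0,0)]
  WK@(2,0): attacks (2,1) (3,0) (1,0) (3,1) (1,1)
  WB@(4,2): attacks (3,3) (2,4) (3,1) (2,0) [ray(-1,-1) blocked at (2,0)]
  WB@(4,3): attacks (3,4) (3,2) (2,1) (1,0) [ray(-1,1) blocked at (3,4)]
W attacks (3,3): yes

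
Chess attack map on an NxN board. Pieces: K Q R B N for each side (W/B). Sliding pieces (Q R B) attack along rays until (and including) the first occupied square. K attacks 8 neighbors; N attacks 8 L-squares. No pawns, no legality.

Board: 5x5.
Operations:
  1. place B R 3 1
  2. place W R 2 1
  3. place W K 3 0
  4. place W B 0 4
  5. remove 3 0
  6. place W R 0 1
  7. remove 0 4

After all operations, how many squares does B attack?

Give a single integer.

Answer: 6

Derivation:
Op 1: place BR@(3,1)
Op 2: place WR@(2,1)
Op 3: place WK@(3,0)
Op 4: place WB@(0,4)
Op 5: remove (3,0)
Op 6: place WR@(0,1)
Op 7: remove (0,4)
Per-piece attacks for B:
  BR@(3,1): attacks (3,2) (3,3) (3,4) (3,0) (4,1) (2,1) [ray(-1,0) blocked at (2,1)]
Union (6 distinct): (2,1) (3,0) (3,2) (3,3) (3,4) (4,1)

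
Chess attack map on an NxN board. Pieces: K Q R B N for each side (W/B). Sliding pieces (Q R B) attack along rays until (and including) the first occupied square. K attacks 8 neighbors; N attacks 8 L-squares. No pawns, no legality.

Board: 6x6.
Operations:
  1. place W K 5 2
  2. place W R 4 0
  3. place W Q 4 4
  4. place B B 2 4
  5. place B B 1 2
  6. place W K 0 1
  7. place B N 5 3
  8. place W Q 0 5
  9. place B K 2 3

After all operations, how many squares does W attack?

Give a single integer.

Answer: 30

Derivation:
Op 1: place WK@(5,2)
Op 2: place WR@(4,0)
Op 3: place WQ@(4,4)
Op 4: place BB@(2,4)
Op 5: place BB@(1,2)
Op 6: place WK@(0,1)
Op 7: place BN@(5,3)
Op 8: place WQ@(0,5)
Op 9: place BK@(2,3)
Per-piece attacks for W:
  WK@(0,1): attacks (0,2) (0,0) (1,1) (1,2) (1,0)
  WQ@(0,5): attacks (0,4) (0,3) (0,2) (0,1) (1,5) (2,5) (3,5) (4,5) (5,5) (1,4) (2,3) [ray(0,-1) blocked at (0,1); ray(1,-1) blocked at (2,3)]
  WR@(4,0): attacks (4,1) (4,2) (4,3) (4,4) (5,0) (3,0) (2,0) (1,0) (0,0) [ray(0,1) blocked at (4,4)]
  WQ@(4,4): attacks (4,5) (4,3) (4,2) (4,1) (4,0) (5,4) (3,4) (2,4) (5,5) (5,3) (3,5) (3,3) (2,2) (1,1) (0,0) [ray(0,-1) blocked at (4,0); ray(-1,0) blocked at (2,4); ray(1,-1) blocked at (5,3)]
  WK@(5,2): attacks (5,3) (5,1) (4,2) (4,3) (4,1)
Union (30 distinct): (0,0) (0,1) (0,2) (0,3) (0,4) (1,0) (1,1) (1,2) (1,4) (1,5) (2,0) (2,2) (2,3) (2,4) (2,5) (3,0) (3,3) (3,4) (3,5) (4,0) (4,1) (4,2) (4,3) (4,4) (4,5) (5,0) (5,1) (5,3) (5,4) (5,5)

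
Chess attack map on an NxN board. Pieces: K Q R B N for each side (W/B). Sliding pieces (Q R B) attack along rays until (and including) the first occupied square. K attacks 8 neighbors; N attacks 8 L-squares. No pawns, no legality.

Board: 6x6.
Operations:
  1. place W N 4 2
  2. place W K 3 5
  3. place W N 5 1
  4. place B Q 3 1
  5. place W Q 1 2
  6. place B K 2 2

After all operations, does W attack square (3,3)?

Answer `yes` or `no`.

Op 1: place WN@(4,2)
Op 2: place WK@(3,5)
Op 3: place WN@(5,1)
Op 4: place BQ@(3,1)
Op 5: place WQ@(1,2)
Op 6: place BK@(2,2)
Per-piece attacks for W:
  WQ@(1,2): attacks (1,3) (1,4) (1,5) (1,1) (1,0) (2,2) (0,2) (2,3) (3,4) (4,5) (2,1) (3,0) (0,3) (0,1) [ray(1,0) blocked at (2,2)]
  WK@(3,5): attacks (3,4) (4,5) (2,5) (4,4) (2,4)
  WN@(4,2): attacks (5,4) (3,4) (2,3) (5,0) (3,0) (2,1)
  WN@(5,1): attacks (4,3) (3,2) (3,0)
W attacks (3,3): no

Answer: no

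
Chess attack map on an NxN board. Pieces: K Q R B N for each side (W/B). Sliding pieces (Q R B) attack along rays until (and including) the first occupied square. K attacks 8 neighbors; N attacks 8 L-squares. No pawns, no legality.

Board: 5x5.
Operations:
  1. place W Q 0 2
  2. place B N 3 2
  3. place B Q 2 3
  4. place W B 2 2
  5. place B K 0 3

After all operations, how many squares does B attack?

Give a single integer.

Answer: 17

Derivation:
Op 1: place WQ@(0,2)
Op 2: place BN@(3,2)
Op 3: place BQ@(2,3)
Op 4: place WB@(2,2)
Op 5: place BK@(0,3)
Per-piece attacks for B:
  BK@(0,3): attacks (0,4) (0,2) (1,3) (1,4) (1,2)
  BQ@(2,3): attacks (2,4) (2,2) (3,3) (4,3) (1,3) (0,3) (3,4) (3,2) (1,4) (1,2) (0,1) [ray(0,-1) blocked at (2,2); ray(-1,0) blocked at (0,3); ray(1,-1) blocked at (3,2)]
  BN@(3,2): attacks (4,4) (2,4) (1,3) (4,0) (2,0) (1,1)
Union (17 distinct): (0,1) (0,2) (0,3) (0,4) (1,1) (1,2) (1,3) (1,4) (2,0) (2,2) (2,4) (3,2) (3,3) (3,4) (4,0) (4,3) (4,4)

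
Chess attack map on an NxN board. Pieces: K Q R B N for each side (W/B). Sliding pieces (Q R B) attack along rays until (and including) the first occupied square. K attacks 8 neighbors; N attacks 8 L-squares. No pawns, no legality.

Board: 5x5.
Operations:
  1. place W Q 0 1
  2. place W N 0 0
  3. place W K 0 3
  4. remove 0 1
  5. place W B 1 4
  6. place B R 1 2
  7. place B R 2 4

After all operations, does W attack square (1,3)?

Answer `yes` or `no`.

Answer: yes

Derivation:
Op 1: place WQ@(0,1)
Op 2: place WN@(0,0)
Op 3: place WK@(0,3)
Op 4: remove (0,1)
Op 5: place WB@(1,4)
Op 6: place BR@(1,2)
Op 7: place BR@(2,4)
Per-piece attacks for W:
  WN@(0,0): attacks (1,2) (2,1)
  WK@(0,3): attacks (0,4) (0,2) (1,3) (1,4) (1,2)
  WB@(1,4): attacks (2,3) (3,2) (4,1) (0,3) [ray(-1,-1) blocked at (0,3)]
W attacks (1,3): yes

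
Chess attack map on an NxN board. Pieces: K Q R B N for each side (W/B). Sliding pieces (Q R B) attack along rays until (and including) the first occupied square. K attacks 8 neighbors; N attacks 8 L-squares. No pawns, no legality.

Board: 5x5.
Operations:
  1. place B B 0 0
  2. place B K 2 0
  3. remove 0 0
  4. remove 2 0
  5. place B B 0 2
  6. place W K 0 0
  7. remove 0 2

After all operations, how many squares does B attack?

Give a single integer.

Op 1: place BB@(0,0)
Op 2: place BK@(2,0)
Op 3: remove (0,0)
Op 4: remove (2,0)
Op 5: place BB@(0,2)
Op 6: place WK@(0,0)
Op 7: remove (0,2)
Per-piece attacks for B:
Union (0 distinct): (none)

Answer: 0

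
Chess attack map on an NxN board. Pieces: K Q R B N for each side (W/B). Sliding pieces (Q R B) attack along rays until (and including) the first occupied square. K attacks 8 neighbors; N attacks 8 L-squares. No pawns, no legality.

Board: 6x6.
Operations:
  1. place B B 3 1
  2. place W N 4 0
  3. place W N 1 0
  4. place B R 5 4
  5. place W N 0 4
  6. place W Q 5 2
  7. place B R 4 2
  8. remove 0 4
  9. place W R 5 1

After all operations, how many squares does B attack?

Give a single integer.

Answer: 19

Derivation:
Op 1: place BB@(3,1)
Op 2: place WN@(4,0)
Op 3: place WN@(1,0)
Op 4: place BR@(5,4)
Op 5: place WN@(0,4)
Op 6: place WQ@(5,2)
Op 7: place BR@(4,2)
Op 8: remove (0,4)
Op 9: place WR@(5,1)
Per-piece attacks for B:
  BB@(3,1): attacks (4,2) (4,0) (2,2) (1,3) (0,4) (2,0) [ray(1,1) blocked at (4,2); ray(1,-1) blocked at (4,0)]
  BR@(4,2): attacks (4,3) (4,4) (4,5) (4,1) (4,0) (5,2) (3,2) (2,2) (1,2) (0,2) [ray(0,-1) blocked at (4,0); ray(1,0) blocked at (5,2)]
  BR@(5,4): attacks (5,5) (5,3) (5,2) (4,4) (3,4) (2,4) (1,4) (0,4) [ray(0,-1) blocked at (5,2)]
Union (19 distinct): (0,2) (0,4) (1,2) (1,3) (1,4) (2,0) (2,2) (2,4) (3,2) (3,4) (4,0) (4,1) (4,2) (4,3) (4,4) (4,5) (5,2) (5,3) (5,5)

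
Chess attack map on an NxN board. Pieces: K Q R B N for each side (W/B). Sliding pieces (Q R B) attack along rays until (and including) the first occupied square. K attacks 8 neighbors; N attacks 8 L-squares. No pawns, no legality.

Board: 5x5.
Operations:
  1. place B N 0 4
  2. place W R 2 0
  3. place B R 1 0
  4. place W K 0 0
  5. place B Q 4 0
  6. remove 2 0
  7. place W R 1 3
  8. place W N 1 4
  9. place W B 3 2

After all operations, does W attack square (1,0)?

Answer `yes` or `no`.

Answer: yes

Derivation:
Op 1: place BN@(0,4)
Op 2: place WR@(2,0)
Op 3: place BR@(1,0)
Op 4: place WK@(0,0)
Op 5: place BQ@(4,0)
Op 6: remove (2,0)
Op 7: place WR@(1,3)
Op 8: place WN@(1,4)
Op 9: place WB@(3,2)
Per-piece attacks for W:
  WK@(0,0): attacks (0,1) (1,0) (1,1)
  WR@(1,3): attacks (1,4) (1,2) (1,1) (1,0) (2,3) (3,3) (4,3) (0,3) [ray(0,1) blocked at (1,4); ray(0,-1) blocked at (1,0)]
  WN@(1,4): attacks (2,2) (3,3) (0,2)
  WB@(3,2): attacks (4,3) (4,1) (2,3) (1,4) (2,1) (1,0) [ray(-1,1) blocked at (1,4); ray(-1,-1) blocked at (1,0)]
W attacks (1,0): yes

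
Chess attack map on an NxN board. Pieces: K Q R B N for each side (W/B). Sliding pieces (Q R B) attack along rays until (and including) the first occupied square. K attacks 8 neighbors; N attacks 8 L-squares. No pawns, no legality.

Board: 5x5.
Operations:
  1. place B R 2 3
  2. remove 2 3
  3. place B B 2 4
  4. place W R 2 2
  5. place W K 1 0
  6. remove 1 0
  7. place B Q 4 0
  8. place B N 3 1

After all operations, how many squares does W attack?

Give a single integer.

Op 1: place BR@(2,3)
Op 2: remove (2,3)
Op 3: place BB@(2,4)
Op 4: place WR@(2,2)
Op 5: place WK@(1,0)
Op 6: remove (1,0)
Op 7: place BQ@(4,0)
Op 8: place BN@(3,1)
Per-piece attacks for W:
  WR@(2,2): attacks (2,3) (2,4) (2,1) (2,0) (3,2) (4,2) (1,2) (0,2) [ray(0,1) blocked at (2,4)]
Union (8 distinct): (0,2) (1,2) (2,0) (2,1) (2,3) (2,4) (3,2) (4,2)

Answer: 8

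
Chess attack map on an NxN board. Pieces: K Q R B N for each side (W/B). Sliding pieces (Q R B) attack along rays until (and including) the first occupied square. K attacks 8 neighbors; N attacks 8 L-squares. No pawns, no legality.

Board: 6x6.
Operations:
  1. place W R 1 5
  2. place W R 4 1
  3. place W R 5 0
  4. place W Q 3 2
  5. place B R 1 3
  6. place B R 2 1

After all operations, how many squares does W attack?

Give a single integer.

Op 1: place WR@(1,5)
Op 2: place WR@(4,1)
Op 3: place WR@(5,0)
Op 4: place WQ@(3,2)
Op 5: place BR@(1,3)
Op 6: place BR@(2,1)
Per-piece attacks for W:
  WR@(1,5): attacks (1,4) (1,3) (2,5) (3,5) (4,5) (5,5) (0,5) [ray(0,-1) blocked at (1,3)]
  WQ@(3,2): attacks (3,3) (3,4) (3,5) (3,1) (3,0) (4,2) (5,2) (2,2) (1,2) (0,2) (4,3) (5,4) (4,1) (2,3) (1,4) (0,5) (2,1) [ray(1,-1) blocked at (4,1); ray(-1,-1) blocked at (2,1)]
  WR@(4,1): attacks (4,2) (4,3) (4,4) (4,5) (4,0) (5,1) (3,1) (2,1) [ray(-1,0) blocked at (2,1)]
  WR@(5,0): attacks (5,1) (5,2) (5,3) (5,4) (5,5) (4,0) (3,0) (2,0) (1,0) (0,0)
Union (28 distinct): (0,0) (0,2) (0,5) (1,0) (1,2) (1,3) (1,4) (2,0) (2,1) (2,2) (2,3) (2,5) (3,0) (3,1) (3,3) (3,4) (3,5) (4,0) (4,1) (4,2) (4,3) (4,4) (4,5) (5,1) (5,2) (5,3) (5,4) (5,5)

Answer: 28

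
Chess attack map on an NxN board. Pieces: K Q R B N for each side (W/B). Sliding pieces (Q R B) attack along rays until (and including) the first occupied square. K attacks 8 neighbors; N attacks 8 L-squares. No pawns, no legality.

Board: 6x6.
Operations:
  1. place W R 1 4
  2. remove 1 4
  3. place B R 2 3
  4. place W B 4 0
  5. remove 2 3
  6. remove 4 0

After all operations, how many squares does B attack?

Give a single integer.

Answer: 0

Derivation:
Op 1: place WR@(1,4)
Op 2: remove (1,4)
Op 3: place BR@(2,3)
Op 4: place WB@(4,0)
Op 5: remove (2,3)
Op 6: remove (4,0)
Per-piece attacks for B:
Union (0 distinct): (none)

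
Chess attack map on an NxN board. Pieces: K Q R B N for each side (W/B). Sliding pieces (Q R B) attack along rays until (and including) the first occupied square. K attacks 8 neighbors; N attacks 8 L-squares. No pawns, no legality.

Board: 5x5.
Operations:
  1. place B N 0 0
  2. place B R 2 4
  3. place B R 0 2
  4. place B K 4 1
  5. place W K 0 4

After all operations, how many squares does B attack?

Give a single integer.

Op 1: place BN@(0,0)
Op 2: place BR@(2,4)
Op 3: place BR@(0,2)
Op 4: place BK@(4,1)
Op 5: place WK@(0,4)
Per-piece attacks for B:
  BN@(0,0): attacks (1,2) (2,1)
  BR@(0,2): attacks (0,3) (0,4) (0,1) (0,0) (1,2) (2,2) (3,2) (4,2) [ray(0,1) blocked at (0,4); ray(0,-1) blocked at (0,0)]
  BR@(2,4): attacks (2,3) (2,2) (2,1) (2,0) (3,4) (4,4) (1,4) (0,4) [ray(-1,0) blocked at (0,4)]
  BK@(4,1): attacks (4,2) (4,0) (3,1) (3,2) (3,0)
Union (17 distinct): (0,0) (0,1) (0,3) (0,4) (1,2) (1,4) (2,0) (2,1) (2,2) (2,3) (3,0) (3,1) (3,2) (3,4) (4,0) (4,2) (4,4)

Answer: 17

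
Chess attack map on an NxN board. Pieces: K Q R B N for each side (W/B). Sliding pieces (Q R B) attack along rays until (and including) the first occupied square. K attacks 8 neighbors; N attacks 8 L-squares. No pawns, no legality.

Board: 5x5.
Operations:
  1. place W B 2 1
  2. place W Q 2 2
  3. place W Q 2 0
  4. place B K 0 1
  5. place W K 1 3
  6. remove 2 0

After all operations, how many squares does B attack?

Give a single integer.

Op 1: place WB@(2,1)
Op 2: place WQ@(2,2)
Op 3: place WQ@(2,0)
Op 4: place BK@(0,1)
Op 5: place WK@(1,3)
Op 6: remove (2,0)
Per-piece attacks for B:
  BK@(0,1): attacks (0,2) (0,0) (1,1) (1,2) (1,0)
Union (5 distinct): (0,0) (0,2) (1,0) (1,1) (1,2)

Answer: 5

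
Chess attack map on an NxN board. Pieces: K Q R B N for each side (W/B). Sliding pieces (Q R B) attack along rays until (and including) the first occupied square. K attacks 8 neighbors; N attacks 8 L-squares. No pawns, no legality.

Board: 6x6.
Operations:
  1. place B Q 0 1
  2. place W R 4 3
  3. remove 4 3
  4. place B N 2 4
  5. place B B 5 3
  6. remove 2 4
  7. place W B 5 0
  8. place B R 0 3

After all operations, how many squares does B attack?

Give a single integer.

Op 1: place BQ@(0,1)
Op 2: place WR@(4,3)
Op 3: remove (4,3)
Op 4: place BN@(2,4)
Op 5: place BB@(5,3)
Op 6: remove (2,4)
Op 7: place WB@(5,0)
Op 8: place BR@(0,3)
Per-piece attacks for B:
  BQ@(0,1): attacks (0,2) (0,3) (0,0) (1,1) (2,1) (3,1) (4,1) (5,1) (1,2) (2,3) (3,4) (4,5) (1,0) [ray(0,1) blocked at (0,3)]
  BR@(0,3): attacks (0,4) (0,5) (0,2) (0,1) (1,3) (2,3) (3,3) (4,3) (5,3) [ray(0,-1) blocked at (0,1); ray(1,0) blocked at (5,3)]
  BB@(5,3): attacks (4,4) (3,5) (4,2) (3,1) (2,0)
Union (24 distinct): (0,0) (0,1) (0,2) (0,3) (0,4) (0,5) (1,0) (1,1) (1,2) (1,3) (2,0) (2,1) (2,3) (3,1) (3,3) (3,4) (3,5) (4,1) (4,2) (4,3) (4,4) (4,5) (5,1) (5,3)

Answer: 24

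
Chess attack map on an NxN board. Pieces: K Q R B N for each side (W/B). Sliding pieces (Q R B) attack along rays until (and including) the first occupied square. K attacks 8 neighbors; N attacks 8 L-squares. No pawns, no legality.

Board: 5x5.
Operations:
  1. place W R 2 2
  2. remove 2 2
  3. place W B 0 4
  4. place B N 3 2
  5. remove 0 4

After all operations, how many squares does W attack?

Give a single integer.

Answer: 0

Derivation:
Op 1: place WR@(2,2)
Op 2: remove (2,2)
Op 3: place WB@(0,4)
Op 4: place BN@(3,2)
Op 5: remove (0,4)
Per-piece attacks for W:
Union (0 distinct): (none)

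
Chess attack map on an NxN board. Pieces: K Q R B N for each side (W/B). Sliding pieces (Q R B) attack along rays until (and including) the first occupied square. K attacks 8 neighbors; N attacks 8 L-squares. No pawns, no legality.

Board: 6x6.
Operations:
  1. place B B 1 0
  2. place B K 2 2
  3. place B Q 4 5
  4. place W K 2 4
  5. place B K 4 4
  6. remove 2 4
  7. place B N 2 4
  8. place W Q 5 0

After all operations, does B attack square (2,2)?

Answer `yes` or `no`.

Op 1: place BB@(1,0)
Op 2: place BK@(2,2)
Op 3: place BQ@(4,5)
Op 4: place WK@(2,4)
Op 5: place BK@(4,4)
Op 6: remove (2,4)
Op 7: place BN@(2,4)
Op 8: place WQ@(5,0)
Per-piece attacks for B:
  BB@(1,0): attacks (2,1) (3,2) (4,3) (5,4) (0,1)
  BK@(2,2): attacks (2,3) (2,1) (3,2) (1,2) (3,3) (3,1) (1,3) (1,1)
  BN@(2,4): attacks (4,5) (0,5) (3,2) (4,3) (1,2) (0,3)
  BK@(4,4): attacks (4,5) (4,3) (5,4) (3,4) (5,5) (5,3) (3,5) (3,3)
  BQ@(4,5): attacks (4,4) (5,5) (3,5) (2,5) (1,5) (0,5) (5,4) (3,4) (2,3) (1,2) (0,1) [ray(0,-1) blocked at (4,4)]
B attacks (2,2): no

Answer: no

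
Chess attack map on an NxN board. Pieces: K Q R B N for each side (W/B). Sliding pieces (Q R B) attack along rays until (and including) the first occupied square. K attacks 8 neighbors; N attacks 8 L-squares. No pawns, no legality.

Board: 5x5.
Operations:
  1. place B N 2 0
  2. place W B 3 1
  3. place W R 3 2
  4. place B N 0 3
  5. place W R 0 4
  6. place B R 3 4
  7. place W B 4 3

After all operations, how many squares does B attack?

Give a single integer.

Answer: 11

Derivation:
Op 1: place BN@(2,0)
Op 2: place WB@(3,1)
Op 3: place WR@(3,2)
Op 4: place BN@(0,3)
Op 5: place WR@(0,4)
Op 6: place BR@(3,4)
Op 7: place WB@(4,3)
Per-piece attacks for B:
  BN@(0,3): attacks (2,4) (1,1) (2,2)
  BN@(2,0): attacks (3,2) (4,1) (1,2) (0,1)
  BR@(3,4): attacks (3,3) (3,2) (4,4) (2,4) (1,4) (0,4) [ray(0,-1) blocked at (3,2); ray(-1,0) blocked at (0,4)]
Union (11 distinct): (0,1) (0,4) (1,1) (1,2) (1,4) (2,2) (2,4) (3,2) (3,3) (4,1) (4,4)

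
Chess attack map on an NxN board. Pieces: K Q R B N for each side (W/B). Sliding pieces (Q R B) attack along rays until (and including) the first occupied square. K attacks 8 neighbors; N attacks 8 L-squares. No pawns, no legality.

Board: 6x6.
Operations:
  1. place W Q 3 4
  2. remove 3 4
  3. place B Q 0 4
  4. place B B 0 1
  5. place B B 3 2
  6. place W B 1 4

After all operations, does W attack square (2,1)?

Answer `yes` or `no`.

Op 1: place WQ@(3,4)
Op 2: remove (3,4)
Op 3: place BQ@(0,4)
Op 4: place BB@(0,1)
Op 5: place BB@(3,2)
Op 6: place WB@(1,4)
Per-piece attacks for W:
  WB@(1,4): attacks (2,5) (2,3) (3,2) (0,5) (0,3) [ray(1,-1) blocked at (3,2)]
W attacks (2,1): no

Answer: no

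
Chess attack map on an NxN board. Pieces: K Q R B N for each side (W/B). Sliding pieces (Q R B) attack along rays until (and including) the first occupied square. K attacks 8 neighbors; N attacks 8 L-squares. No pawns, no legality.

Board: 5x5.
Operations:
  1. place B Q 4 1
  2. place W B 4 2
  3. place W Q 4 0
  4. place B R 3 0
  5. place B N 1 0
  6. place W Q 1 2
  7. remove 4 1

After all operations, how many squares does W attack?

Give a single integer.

Op 1: place BQ@(4,1)
Op 2: place WB@(4,2)
Op 3: place WQ@(4,0)
Op 4: place BR@(3,0)
Op 5: place BN@(1,0)
Op 6: place WQ@(1,2)
Op 7: remove (4,1)
Per-piece attacks for W:
  WQ@(1,2): attacks (1,3) (1,4) (1,1) (1,0) (2,2) (3,2) (4,2) (0,2) (2,3) (3,4) (2,1) (3,0) (0,3) (0,1) [ray(0,-1) blocked at (1,0); ray(1,0) blocked at (4,2); ray(1,-1) blocked at (3,0)]
  WQ@(4,0): attacks (4,1) (4,2) (3,0) (3,1) (2,2) (1,3) (0,4) [ray(0,1) blocked at (4,2); ray(-1,0) blocked at (3,0)]
  WB@(4,2): attacks (3,3) (2,4) (3,1) (2,0)
Union (20 distinct): (0,1) (0,2) (0,3) (0,4) (1,0) (1,1) (1,3) (1,4) (2,0) (2,1) (2,2) (2,3) (2,4) (3,0) (3,1) (3,2) (3,3) (3,4) (4,1) (4,2)

Answer: 20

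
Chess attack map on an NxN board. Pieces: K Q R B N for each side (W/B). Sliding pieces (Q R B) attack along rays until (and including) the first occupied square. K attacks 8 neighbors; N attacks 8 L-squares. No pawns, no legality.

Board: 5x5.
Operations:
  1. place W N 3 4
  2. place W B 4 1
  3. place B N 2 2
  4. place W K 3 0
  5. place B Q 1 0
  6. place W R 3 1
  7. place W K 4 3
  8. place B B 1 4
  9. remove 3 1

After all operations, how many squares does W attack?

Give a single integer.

Answer: 15

Derivation:
Op 1: place WN@(3,4)
Op 2: place WB@(4,1)
Op 3: place BN@(2,2)
Op 4: place WK@(3,0)
Op 5: place BQ@(1,0)
Op 6: place WR@(3,1)
Op 7: place WK@(4,3)
Op 8: place BB@(1,4)
Op 9: remove (3,1)
Per-piece attacks for W:
  WK@(3,0): attacks (3,1) (4,0) (2,0) (4,1) (2,1)
  WN@(3,4): attacks (4,2) (2,2) (1,3)
  WB@(4,1): attacks (3,2) (2,3) (1,4) (3,0) [ray(-1,1) blocked at (1,4); ray(-1,-1) blocked at (3,0)]
  WK@(4,3): attacks (4,4) (4,2) (3,3) (3,4) (3,2)
Union (15 distinct): (1,3) (1,4) (2,0) (2,1) (2,2) (2,3) (3,0) (3,1) (3,2) (3,3) (3,4) (4,0) (4,1) (4,2) (4,4)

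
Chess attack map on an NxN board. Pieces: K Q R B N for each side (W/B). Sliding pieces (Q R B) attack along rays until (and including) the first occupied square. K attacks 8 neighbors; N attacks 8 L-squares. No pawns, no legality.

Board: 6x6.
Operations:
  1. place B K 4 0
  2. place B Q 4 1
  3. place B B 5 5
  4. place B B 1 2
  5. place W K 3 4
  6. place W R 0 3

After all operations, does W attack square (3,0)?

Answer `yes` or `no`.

Op 1: place BK@(4,0)
Op 2: place BQ@(4,1)
Op 3: place BB@(5,5)
Op 4: place BB@(1,2)
Op 5: place WK@(3,4)
Op 6: place WR@(0,3)
Per-piece attacks for W:
  WR@(0,3): attacks (0,4) (0,5) (0,2) (0,1) (0,0) (1,3) (2,3) (3,3) (4,3) (5,3)
  WK@(3,4): attacks (3,5) (3,3) (4,4) (2,4) (4,5) (4,3) (2,5) (2,3)
W attacks (3,0): no

Answer: no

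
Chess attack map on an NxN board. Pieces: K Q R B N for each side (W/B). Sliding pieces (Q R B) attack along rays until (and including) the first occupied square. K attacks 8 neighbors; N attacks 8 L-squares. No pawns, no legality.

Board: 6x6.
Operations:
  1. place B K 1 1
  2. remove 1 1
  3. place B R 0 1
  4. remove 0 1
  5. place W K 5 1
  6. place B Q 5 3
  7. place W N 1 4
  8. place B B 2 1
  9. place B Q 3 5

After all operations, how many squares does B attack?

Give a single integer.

Op 1: place BK@(1,1)
Op 2: remove (1,1)
Op 3: place BR@(0,1)
Op 4: remove (0,1)
Op 5: place WK@(5,1)
Op 6: place BQ@(5,3)
Op 7: place WN@(1,4)
Op 8: place BB@(2,1)
Op 9: place BQ@(3,5)
Per-piece attacks for B:
  BB@(2,1): attacks (3,2) (4,3) (5,4) (3,0) (1,2) (0,3) (1,0)
  BQ@(3,5): attacks (3,4) (3,3) (3,2) (3,1) (3,0) (4,5) (5,5) (2,5) (1,5) (0,5) (4,4) (5,3) (2,4) (1,3) (0,2) [ray(1,-1) blocked at (5,3)]
  BQ@(5,3): attacks (5,4) (5,5) (5,2) (5,1) (4,3) (3,3) (2,3) (1,3) (0,3) (4,4) (3,5) (4,2) (3,1) (2,0) [ray(0,-1) blocked at (5,1); ray(-1,1) blocked at (3,5)]
Union (26 distinct): (0,2) (0,3) (0,5) (1,0) (1,2) (1,3) (1,5) (2,0) (2,3) (2,4) (2,5) (3,0) (3,1) (3,2) (3,3) (3,4) (3,5) (4,2) (4,3) (4,4) (4,5) (5,1) (5,2) (5,3) (5,4) (5,5)

Answer: 26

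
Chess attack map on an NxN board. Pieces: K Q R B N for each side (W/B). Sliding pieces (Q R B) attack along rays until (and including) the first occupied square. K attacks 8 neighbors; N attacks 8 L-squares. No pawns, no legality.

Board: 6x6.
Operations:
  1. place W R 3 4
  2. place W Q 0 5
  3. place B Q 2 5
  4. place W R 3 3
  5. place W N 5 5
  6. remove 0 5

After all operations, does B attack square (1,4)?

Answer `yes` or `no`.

Answer: yes

Derivation:
Op 1: place WR@(3,4)
Op 2: place WQ@(0,5)
Op 3: place BQ@(2,5)
Op 4: place WR@(3,3)
Op 5: place WN@(5,5)
Op 6: remove (0,5)
Per-piece attacks for B:
  BQ@(2,5): attacks (2,4) (2,3) (2,2) (2,1) (2,0) (3,5) (4,5) (5,5) (1,5) (0,5) (3,4) (1,4) (0,3) [ray(1,0) blocked at (5,5); ray(1,-1) blocked at (3,4)]
B attacks (1,4): yes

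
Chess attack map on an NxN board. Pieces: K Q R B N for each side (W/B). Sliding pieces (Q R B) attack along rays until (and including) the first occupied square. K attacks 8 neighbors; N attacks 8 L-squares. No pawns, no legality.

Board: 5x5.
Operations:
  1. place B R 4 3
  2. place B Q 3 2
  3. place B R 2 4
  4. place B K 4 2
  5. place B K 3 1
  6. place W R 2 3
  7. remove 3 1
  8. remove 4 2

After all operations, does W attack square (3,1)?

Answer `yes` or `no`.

Op 1: place BR@(4,3)
Op 2: place BQ@(3,2)
Op 3: place BR@(2,4)
Op 4: place BK@(4,2)
Op 5: place BK@(3,1)
Op 6: place WR@(2,3)
Op 7: remove (3,1)
Op 8: remove (4,2)
Per-piece attacks for W:
  WR@(2,3): attacks (2,4) (2,2) (2,1) (2,0) (3,3) (4,3) (1,3) (0,3) [ray(0,1) blocked at (2,4); ray(1,0) blocked at (4,3)]
W attacks (3,1): no

Answer: no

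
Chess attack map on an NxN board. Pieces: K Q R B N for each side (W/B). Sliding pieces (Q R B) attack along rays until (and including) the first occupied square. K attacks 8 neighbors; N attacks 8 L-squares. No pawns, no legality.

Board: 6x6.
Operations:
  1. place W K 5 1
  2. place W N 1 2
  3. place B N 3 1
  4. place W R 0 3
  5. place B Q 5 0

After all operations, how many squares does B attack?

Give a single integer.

Answer: 15

Derivation:
Op 1: place WK@(5,1)
Op 2: place WN@(1,2)
Op 3: place BN@(3,1)
Op 4: place WR@(0,3)
Op 5: place BQ@(5,0)
Per-piece attacks for B:
  BN@(3,1): attacks (4,3) (5,2) (2,3) (1,2) (5,0) (1,0)
  BQ@(5,0): attacks (5,1) (4,0) (3,0) (2,0) (1,0) (0,0) (4,1) (3,2) (2,3) (1,4) (0,5) [ray(0,1) blocked at (5,1)]
Union (15 distinct): (0,0) (0,5) (1,0) (1,2) (1,4) (2,0) (2,3) (3,0) (3,2) (4,0) (4,1) (4,3) (5,0) (5,1) (5,2)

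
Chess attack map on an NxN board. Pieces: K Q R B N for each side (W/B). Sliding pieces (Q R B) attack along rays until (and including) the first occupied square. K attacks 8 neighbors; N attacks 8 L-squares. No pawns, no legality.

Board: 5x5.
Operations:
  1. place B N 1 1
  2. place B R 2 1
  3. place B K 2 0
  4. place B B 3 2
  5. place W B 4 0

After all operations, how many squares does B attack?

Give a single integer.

Op 1: place BN@(1,1)
Op 2: place BR@(2,1)
Op 3: place BK@(2,0)
Op 4: place BB@(3,2)
Op 5: place WB@(4,0)
Per-piece attacks for B:
  BN@(1,1): attacks (2,3) (3,2) (0,3) (3,0)
  BK@(2,0): attacks (2,1) (3,0) (1,0) (3,1) (1,1)
  BR@(2,1): attacks (2,2) (2,3) (2,4) (2,0) (3,1) (4,1) (1,1) [ray(0,-1) blocked at (2,0); ray(-1,0) blocked at (1,1)]
  BB@(3,2): attacks (4,3) (4,1) (2,3) (1,4) (2,1) [ray(-1,-1) blocked at (2,1)]
Union (14 distinct): (0,3) (1,0) (1,1) (1,4) (2,0) (2,1) (2,2) (2,3) (2,4) (3,0) (3,1) (3,2) (4,1) (4,3)

Answer: 14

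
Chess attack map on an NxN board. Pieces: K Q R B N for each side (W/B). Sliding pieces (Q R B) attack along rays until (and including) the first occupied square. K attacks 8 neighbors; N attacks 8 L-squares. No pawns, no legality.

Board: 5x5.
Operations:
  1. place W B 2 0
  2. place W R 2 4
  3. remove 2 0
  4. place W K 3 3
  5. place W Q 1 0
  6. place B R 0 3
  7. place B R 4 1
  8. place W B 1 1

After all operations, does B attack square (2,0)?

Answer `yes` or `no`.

Answer: no

Derivation:
Op 1: place WB@(2,0)
Op 2: place WR@(2,4)
Op 3: remove (2,0)
Op 4: place WK@(3,3)
Op 5: place WQ@(1,0)
Op 6: place BR@(0,3)
Op 7: place BR@(4,1)
Op 8: place WB@(1,1)
Per-piece attacks for B:
  BR@(0,3): attacks (0,4) (0,2) (0,1) (0,0) (1,3) (2,3) (3,3) [ray(1,0) blocked at (3,3)]
  BR@(4,1): attacks (4,2) (4,3) (4,4) (4,0) (3,1) (2,1) (1,1) [ray(-1,0) blocked at (1,1)]
B attacks (2,0): no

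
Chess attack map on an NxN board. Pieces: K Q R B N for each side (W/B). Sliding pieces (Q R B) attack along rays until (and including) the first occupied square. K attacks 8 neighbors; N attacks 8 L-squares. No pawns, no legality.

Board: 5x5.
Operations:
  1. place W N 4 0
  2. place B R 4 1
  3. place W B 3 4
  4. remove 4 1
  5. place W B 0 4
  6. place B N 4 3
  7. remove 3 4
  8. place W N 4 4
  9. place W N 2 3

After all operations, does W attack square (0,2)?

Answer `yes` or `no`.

Answer: yes

Derivation:
Op 1: place WN@(4,0)
Op 2: place BR@(4,1)
Op 3: place WB@(3,4)
Op 4: remove (4,1)
Op 5: place WB@(0,4)
Op 6: place BN@(4,3)
Op 7: remove (3,4)
Op 8: place WN@(4,4)
Op 9: place WN@(2,3)
Per-piece attacks for W:
  WB@(0,4): attacks (1,3) (2,2) (3,1) (4,0) [ray(1,-1) blocked at (4,0)]
  WN@(2,3): attacks (4,4) (0,4) (3,1) (4,2) (1,1) (0,2)
  WN@(4,0): attacks (3,2) (2,1)
  WN@(4,4): attacks (3,2) (2,3)
W attacks (0,2): yes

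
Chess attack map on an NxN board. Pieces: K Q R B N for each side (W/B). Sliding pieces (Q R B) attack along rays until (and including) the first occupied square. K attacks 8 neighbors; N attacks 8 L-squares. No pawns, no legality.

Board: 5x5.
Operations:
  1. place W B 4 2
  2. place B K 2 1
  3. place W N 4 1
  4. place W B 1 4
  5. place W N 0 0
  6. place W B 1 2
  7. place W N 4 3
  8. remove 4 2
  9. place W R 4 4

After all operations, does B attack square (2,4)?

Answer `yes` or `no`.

Op 1: place WB@(4,2)
Op 2: place BK@(2,1)
Op 3: place WN@(4,1)
Op 4: place WB@(1,4)
Op 5: place WN@(0,0)
Op 6: place WB@(1,2)
Op 7: place WN@(4,3)
Op 8: remove (4,2)
Op 9: place WR@(4,4)
Per-piece attacks for B:
  BK@(2,1): attacks (2,2) (2,0) (3,1) (1,1) (3,2) (3,0) (1,2) (1,0)
B attacks (2,4): no

Answer: no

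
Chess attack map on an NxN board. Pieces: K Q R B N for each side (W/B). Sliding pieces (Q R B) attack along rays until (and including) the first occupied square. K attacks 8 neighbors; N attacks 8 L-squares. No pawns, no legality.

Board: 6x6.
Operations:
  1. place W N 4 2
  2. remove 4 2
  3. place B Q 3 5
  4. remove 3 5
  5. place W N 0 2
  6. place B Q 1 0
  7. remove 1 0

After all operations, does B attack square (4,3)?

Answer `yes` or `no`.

Answer: no

Derivation:
Op 1: place WN@(4,2)
Op 2: remove (4,2)
Op 3: place BQ@(3,5)
Op 4: remove (3,5)
Op 5: place WN@(0,2)
Op 6: place BQ@(1,0)
Op 7: remove (1,0)
Per-piece attacks for B:
B attacks (4,3): no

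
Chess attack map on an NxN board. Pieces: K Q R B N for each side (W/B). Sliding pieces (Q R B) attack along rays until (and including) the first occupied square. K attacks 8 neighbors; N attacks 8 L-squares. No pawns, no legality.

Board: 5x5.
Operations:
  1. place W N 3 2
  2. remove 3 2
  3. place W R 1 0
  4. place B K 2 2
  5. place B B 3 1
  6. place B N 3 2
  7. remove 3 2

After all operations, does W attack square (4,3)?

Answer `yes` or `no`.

Answer: no

Derivation:
Op 1: place WN@(3,2)
Op 2: remove (3,2)
Op 3: place WR@(1,0)
Op 4: place BK@(2,2)
Op 5: place BB@(3,1)
Op 6: place BN@(3,2)
Op 7: remove (3,2)
Per-piece attacks for W:
  WR@(1,0): attacks (1,1) (1,2) (1,3) (1,4) (2,0) (3,0) (4,0) (0,0)
W attacks (4,3): no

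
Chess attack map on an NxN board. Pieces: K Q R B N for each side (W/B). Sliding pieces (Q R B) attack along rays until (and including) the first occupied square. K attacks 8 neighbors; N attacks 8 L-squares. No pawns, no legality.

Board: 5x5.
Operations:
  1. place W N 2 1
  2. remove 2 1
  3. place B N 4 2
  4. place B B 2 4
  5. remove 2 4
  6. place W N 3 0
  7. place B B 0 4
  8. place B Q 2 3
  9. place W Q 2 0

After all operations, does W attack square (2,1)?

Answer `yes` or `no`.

Op 1: place WN@(2,1)
Op 2: remove (2,1)
Op 3: place BN@(4,2)
Op 4: place BB@(2,4)
Op 5: remove (2,4)
Op 6: place WN@(3,0)
Op 7: place BB@(0,4)
Op 8: place BQ@(2,3)
Op 9: place WQ@(2,0)
Per-piece attacks for W:
  WQ@(2,0): attacks (2,1) (2,2) (2,3) (3,0) (1,0) (0,0) (3,1) (4,2) (1,1) (0,2) [ray(0,1) blocked at (2,3); ray(1,0) blocked at (3,0); ray(1,1) blocked at (4,2)]
  WN@(3,0): attacks (4,2) (2,2) (1,1)
W attacks (2,1): yes

Answer: yes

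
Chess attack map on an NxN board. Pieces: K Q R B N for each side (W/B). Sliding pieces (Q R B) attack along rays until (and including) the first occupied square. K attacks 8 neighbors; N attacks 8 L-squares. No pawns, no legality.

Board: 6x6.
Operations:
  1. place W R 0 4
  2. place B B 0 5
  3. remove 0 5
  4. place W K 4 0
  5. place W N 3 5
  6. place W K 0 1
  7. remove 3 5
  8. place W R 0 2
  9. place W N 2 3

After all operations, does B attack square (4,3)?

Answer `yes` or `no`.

Op 1: place WR@(0,4)
Op 2: place BB@(0,5)
Op 3: remove (0,5)
Op 4: place WK@(4,0)
Op 5: place WN@(3,5)
Op 6: place WK@(0,1)
Op 7: remove (3,5)
Op 8: place WR@(0,2)
Op 9: place WN@(2,3)
Per-piece attacks for B:
B attacks (4,3): no

Answer: no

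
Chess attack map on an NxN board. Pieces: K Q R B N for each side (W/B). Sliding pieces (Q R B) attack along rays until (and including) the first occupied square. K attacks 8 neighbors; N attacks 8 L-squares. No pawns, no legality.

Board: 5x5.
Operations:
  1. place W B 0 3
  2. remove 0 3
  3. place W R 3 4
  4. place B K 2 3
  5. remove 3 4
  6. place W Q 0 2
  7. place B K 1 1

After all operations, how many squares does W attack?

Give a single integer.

Op 1: place WB@(0,3)
Op 2: remove (0,3)
Op 3: place WR@(3,4)
Op 4: place BK@(2,3)
Op 5: remove (3,4)
Op 6: place WQ@(0,2)
Op 7: place BK@(1,1)
Per-piece attacks for W:
  WQ@(0,2): attacks (0,3) (0,4) (0,1) (0,0) (1,2) (2,2) (3,2) (4,2) (1,3) (2,4) (1,1) [ray(1,-1) blocked at (1,1)]
Union (11 distinct): (0,0) (0,1) (0,3) (0,4) (1,1) (1,2) (1,3) (2,2) (2,4) (3,2) (4,2)

Answer: 11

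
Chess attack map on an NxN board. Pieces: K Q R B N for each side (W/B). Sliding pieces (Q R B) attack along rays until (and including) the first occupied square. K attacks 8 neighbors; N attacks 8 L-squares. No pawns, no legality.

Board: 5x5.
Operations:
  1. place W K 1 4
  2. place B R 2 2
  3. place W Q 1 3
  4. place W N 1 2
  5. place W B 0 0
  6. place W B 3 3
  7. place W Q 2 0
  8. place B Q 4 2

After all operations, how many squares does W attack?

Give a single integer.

Answer: 20

Derivation:
Op 1: place WK@(1,4)
Op 2: place BR@(2,2)
Op 3: place WQ@(1,3)
Op 4: place WN@(1,2)
Op 5: place WB@(0,0)
Op 6: place WB@(3,3)
Op 7: place WQ@(2,0)
Op 8: place BQ@(4,2)
Per-piece attacks for W:
  WB@(0,0): attacks (1,1) (2,2) [ray(1,1) blocked at (2,2)]
  WN@(1,2): attacks (2,4) (3,3) (0,4) (2,0) (3,1) (0,0)
  WQ@(1,3): attacks (1,4) (1,2) (2,3) (3,3) (0,3) (2,4) (2,2) (0,4) (0,2) [ray(0,1) blocked at (1,4); ray(0,-1) blocked at (1,2); ray(1,0) blocked at (3,3); ray(1,-1) blocked at (2,2)]
  WK@(1,4): attacks (1,3) (2,4) (0,4) (2,3) (0,3)
  WQ@(2,0): attacks (2,1) (2,2) (3,0) (4,0) (1,0) (0,0) (3,1) (4,2) (1,1) (0,2) [ray(0,1) blocked at (2,2); ray(-1,0) blocked at (0,0); ray(1,1) blocked at (4,2)]
  WB@(3,3): attacks (4,4) (4,2) (2,4) (2,2) [ray(1,-1) blocked at (4,2); ray(-1,-1) blocked at (2,2)]
Union (20 distinct): (0,0) (0,2) (0,3) (0,4) (1,0) (1,1) (1,2) (1,3) (1,4) (2,0) (2,1) (2,2) (2,3) (2,4) (3,0) (3,1) (3,3) (4,0) (4,2) (4,4)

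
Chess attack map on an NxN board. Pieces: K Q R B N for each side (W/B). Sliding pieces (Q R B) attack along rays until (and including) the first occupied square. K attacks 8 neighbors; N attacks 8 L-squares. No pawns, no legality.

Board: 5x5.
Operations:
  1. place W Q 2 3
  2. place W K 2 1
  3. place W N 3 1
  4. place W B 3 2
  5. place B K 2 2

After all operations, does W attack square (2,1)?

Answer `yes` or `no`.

Answer: yes

Derivation:
Op 1: place WQ@(2,3)
Op 2: place WK@(2,1)
Op 3: place WN@(3,1)
Op 4: place WB@(3,2)
Op 5: place BK@(2,2)
Per-piece attacks for W:
  WK@(2,1): attacks (2,2) (2,0) (3,1) (1,1) (3,2) (3,0) (1,2) (1,0)
  WQ@(2,3): attacks (2,4) (2,2) (3,3) (4,3) (1,3) (0,3) (3,4) (3,2) (1,4) (1,2) (0,1) [ray(0,-1) blocked at (2,2); ray(1,-1) blocked at (3,2)]
  WN@(3,1): attacks (4,3) (2,3) (1,2) (1,0)
  WB@(3,2): attacks (4,3) (4,1) (2,3) (2,1) [ray(-1,1) blocked at (2,3); ray(-1,-1) blocked at (2,1)]
W attacks (2,1): yes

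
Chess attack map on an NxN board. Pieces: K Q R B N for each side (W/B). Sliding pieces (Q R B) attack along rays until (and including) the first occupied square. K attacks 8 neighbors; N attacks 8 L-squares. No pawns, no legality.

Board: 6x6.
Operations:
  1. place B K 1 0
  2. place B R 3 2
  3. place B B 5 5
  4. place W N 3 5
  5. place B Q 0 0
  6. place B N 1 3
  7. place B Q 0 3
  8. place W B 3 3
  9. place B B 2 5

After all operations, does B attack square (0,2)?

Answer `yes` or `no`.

Op 1: place BK@(1,0)
Op 2: place BR@(3,2)
Op 3: place BB@(5,5)
Op 4: place WN@(3,5)
Op 5: place BQ@(0,0)
Op 6: place BN@(1,3)
Op 7: place BQ@(0,3)
Op 8: place WB@(3,3)
Op 9: place BB@(2,5)
Per-piece attacks for B:
  BQ@(0,0): attacks (0,1) (0,2) (0,3) (1,0) (1,1) (2,2) (3,3) [ray(0,1) blocked at (0,3); ray(1,0) blocked at (1,0); ray(1,1) blocked at (3,3)]
  BQ@(0,3): attacks (0,4) (0,5) (0,2) (0,1) (0,0) (1,3) (1,4) (2,5) (1,2) (2,1) (3,0) [ray(0,-1) blocked at (0,0); ray(1,0) blocked at (1,3); ray(1,1) blocked at (2,5)]
  BK@(1,0): attacks (1,1) (2,0) (0,0) (2,1) (0,1)
  BN@(1,3): attacks (2,5) (3,4) (0,5) (2,1) (3,2) (0,1)
  BB@(2,5): attacks (3,4) (4,3) (5,2) (1,4) (0,3) [ray(-1,-1) blocked at (0,3)]
  BR@(3,2): attacks (3,3) (3,1) (3,0) (4,2) (5,2) (2,2) (1,2) (0,2) [ray(0,1) blocked at (3,3)]
  BB@(5,5): attacks (4,4) (3,3) [ray(-1,-1) blocked at (3,3)]
B attacks (0,2): yes

Answer: yes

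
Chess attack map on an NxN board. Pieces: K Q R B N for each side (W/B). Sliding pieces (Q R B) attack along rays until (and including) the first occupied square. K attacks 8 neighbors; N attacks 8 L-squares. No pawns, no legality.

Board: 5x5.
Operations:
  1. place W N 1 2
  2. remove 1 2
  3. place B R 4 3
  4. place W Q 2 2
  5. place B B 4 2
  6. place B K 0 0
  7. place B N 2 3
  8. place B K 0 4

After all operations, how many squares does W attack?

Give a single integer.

Op 1: place WN@(1,2)
Op 2: remove (1,2)
Op 3: place BR@(4,3)
Op 4: place WQ@(2,2)
Op 5: place BB@(4,2)
Op 6: place BK@(0,0)
Op 7: place BN@(2,3)
Op 8: place BK@(0,4)
Per-piece attacks for W:
  WQ@(2,2): attacks (2,3) (2,1) (2,0) (3,2) (4,2) (1,2) (0,2) (3,3) (4,4) (3,1) (4,0) (1,3) (0,4) (1,1) (0,0) [ray(0,1) blocked at (2,3); ray(1,0) blocked at (4,2); ray(-1,1) blocked at (0,4); ray(-1,-1) blocked at (0,0)]
Union (15 distinct): (0,0) (0,2) (0,4) (1,1) (1,2) (1,3) (2,0) (2,1) (2,3) (3,1) (3,2) (3,3) (4,0) (4,2) (4,4)

Answer: 15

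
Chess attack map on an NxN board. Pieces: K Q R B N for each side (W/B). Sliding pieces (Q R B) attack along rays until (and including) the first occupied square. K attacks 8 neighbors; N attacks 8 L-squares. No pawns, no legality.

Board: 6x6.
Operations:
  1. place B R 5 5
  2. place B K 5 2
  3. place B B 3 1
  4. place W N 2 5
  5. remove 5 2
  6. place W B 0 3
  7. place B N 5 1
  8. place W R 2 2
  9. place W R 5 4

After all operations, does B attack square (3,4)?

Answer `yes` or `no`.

Op 1: place BR@(5,5)
Op 2: place BK@(5,2)
Op 3: place BB@(3,1)
Op 4: place WN@(2,5)
Op 5: remove (5,2)
Op 6: place WB@(0,3)
Op 7: place BN@(5,1)
Op 8: place WR@(2,2)
Op 9: place WR@(5,4)
Per-piece attacks for B:
  BB@(3,1): attacks (4,2) (5,3) (4,0) (2,2) (2,0) [ray(-1,1) blocked at (2,2)]
  BN@(5,1): attacks (4,3) (3,2) (3,0)
  BR@(5,5): attacks (5,4) (4,5) (3,5) (2,5) [ray(0,-1) blocked at (5,4); ray(-1,0) blocked at (2,5)]
B attacks (3,4): no

Answer: no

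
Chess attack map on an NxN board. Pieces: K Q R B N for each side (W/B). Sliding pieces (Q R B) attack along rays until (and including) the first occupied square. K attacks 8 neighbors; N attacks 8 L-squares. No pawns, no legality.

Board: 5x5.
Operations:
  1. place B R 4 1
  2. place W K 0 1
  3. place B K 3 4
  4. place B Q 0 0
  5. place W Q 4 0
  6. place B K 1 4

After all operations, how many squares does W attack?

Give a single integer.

Op 1: place BR@(4,1)
Op 2: place WK@(0,1)
Op 3: place BK@(3,4)
Op 4: place BQ@(0,0)
Op 5: place WQ@(4,0)
Op 6: place BK@(1,4)
Per-piece attacks for W:
  WK@(0,1): attacks (0,2) (0,0) (1,1) (1,2) (1,0)
  WQ@(4,0): attacks (4,1) (3,0) (2,0) (1,0) (0,0) (3,1) (2,2) (1,3) (0,4) [ray(0,1) blocked at (4,1); ray(-1,0) blocked at (0,0)]
Union (12 distinct): (0,0) (0,2) (0,4) (1,0) (1,1) (1,2) (1,3) (2,0) (2,2) (3,0) (3,1) (4,1)

Answer: 12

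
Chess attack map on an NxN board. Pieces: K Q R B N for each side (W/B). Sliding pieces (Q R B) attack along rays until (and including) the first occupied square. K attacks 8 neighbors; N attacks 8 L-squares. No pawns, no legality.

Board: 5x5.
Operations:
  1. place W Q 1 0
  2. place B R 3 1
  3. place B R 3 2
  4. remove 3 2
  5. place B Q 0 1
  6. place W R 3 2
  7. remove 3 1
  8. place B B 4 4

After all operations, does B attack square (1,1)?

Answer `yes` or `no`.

Op 1: place WQ@(1,0)
Op 2: place BR@(3,1)
Op 3: place BR@(3,2)
Op 4: remove (3,2)
Op 5: place BQ@(0,1)
Op 6: place WR@(3,2)
Op 7: remove (3,1)
Op 8: place BB@(4,4)
Per-piece attacks for B:
  BQ@(0,1): attacks (0,2) (0,3) (0,4) (0,0) (1,1) (2,1) (3,1) (4,1) (1,2) (2,3) (3,4) (1,0) [ray(1,-1) blocked at (1,0)]
  BB@(4,4): attacks (3,3) (2,2) (1,1) (0,0)
B attacks (1,1): yes

Answer: yes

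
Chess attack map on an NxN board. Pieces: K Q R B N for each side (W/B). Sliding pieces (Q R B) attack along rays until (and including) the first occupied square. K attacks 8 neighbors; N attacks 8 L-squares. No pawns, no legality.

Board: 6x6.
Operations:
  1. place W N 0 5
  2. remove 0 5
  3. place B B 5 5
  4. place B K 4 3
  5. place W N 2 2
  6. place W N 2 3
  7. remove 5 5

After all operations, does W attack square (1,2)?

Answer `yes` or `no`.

Op 1: place WN@(0,5)
Op 2: remove (0,5)
Op 3: place BB@(5,5)
Op 4: place BK@(4,3)
Op 5: place WN@(2,2)
Op 6: place WN@(2,3)
Op 7: remove (5,5)
Per-piece attacks for W:
  WN@(2,2): attacks (3,4) (4,3) (1,4) (0,3) (3,0) (4,1) (1,0) (0,1)
  WN@(2,3): attacks (3,5) (4,4) (1,5) (0,4) (3,1) (4,2) (1,1) (0,2)
W attacks (1,2): no

Answer: no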